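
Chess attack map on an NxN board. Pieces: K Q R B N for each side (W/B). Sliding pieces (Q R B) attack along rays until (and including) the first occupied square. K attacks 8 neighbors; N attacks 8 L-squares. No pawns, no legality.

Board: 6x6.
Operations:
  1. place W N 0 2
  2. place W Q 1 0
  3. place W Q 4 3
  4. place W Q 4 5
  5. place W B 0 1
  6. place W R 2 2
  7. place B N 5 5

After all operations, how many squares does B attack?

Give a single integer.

Answer: 2

Derivation:
Op 1: place WN@(0,2)
Op 2: place WQ@(1,0)
Op 3: place WQ@(4,3)
Op 4: place WQ@(4,5)
Op 5: place WB@(0,1)
Op 6: place WR@(2,2)
Op 7: place BN@(5,5)
Per-piece attacks for B:
  BN@(5,5): attacks (4,3) (3,4)
Union (2 distinct): (3,4) (4,3)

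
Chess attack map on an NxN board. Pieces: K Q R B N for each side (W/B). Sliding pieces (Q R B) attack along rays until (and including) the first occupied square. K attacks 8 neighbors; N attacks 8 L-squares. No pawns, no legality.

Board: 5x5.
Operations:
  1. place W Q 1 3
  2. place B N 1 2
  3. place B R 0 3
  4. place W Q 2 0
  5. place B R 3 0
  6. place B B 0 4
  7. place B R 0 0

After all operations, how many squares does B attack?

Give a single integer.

Answer: 14

Derivation:
Op 1: place WQ@(1,3)
Op 2: place BN@(1,2)
Op 3: place BR@(0,3)
Op 4: place WQ@(2,0)
Op 5: place BR@(3,0)
Op 6: place BB@(0,4)
Op 7: place BR@(0,0)
Per-piece attacks for B:
  BR@(0,0): attacks (0,1) (0,2) (0,3) (1,0) (2,0) [ray(0,1) blocked at (0,3); ray(1,0) blocked at (2,0)]
  BR@(0,3): attacks (0,4) (0,2) (0,1) (0,0) (1,3) [ray(0,1) blocked at (0,4); ray(0,-1) blocked at (0,0); ray(1,0) blocked at (1,3)]
  BB@(0,4): attacks (1,3) [ray(1,-1) blocked at (1,3)]
  BN@(1,2): attacks (2,4) (3,3) (0,4) (2,0) (3,1) (0,0)
  BR@(3,0): attacks (3,1) (3,2) (3,3) (3,4) (4,0) (2,0) [ray(-1,0) blocked at (2,0)]
Union (14 distinct): (0,0) (0,1) (0,2) (0,3) (0,4) (1,0) (1,3) (2,0) (2,4) (3,1) (3,2) (3,3) (3,4) (4,0)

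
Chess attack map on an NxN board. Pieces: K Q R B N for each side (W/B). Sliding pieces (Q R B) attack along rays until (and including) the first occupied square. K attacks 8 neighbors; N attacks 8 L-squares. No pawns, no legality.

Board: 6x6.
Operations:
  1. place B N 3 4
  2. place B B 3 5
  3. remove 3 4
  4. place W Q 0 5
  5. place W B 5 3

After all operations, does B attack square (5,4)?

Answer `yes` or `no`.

Op 1: place BN@(3,4)
Op 2: place BB@(3,5)
Op 3: remove (3,4)
Op 4: place WQ@(0,5)
Op 5: place WB@(5,3)
Per-piece attacks for B:
  BB@(3,5): attacks (4,4) (5,3) (2,4) (1,3) (0,2) [ray(1,-1) blocked at (5,3)]
B attacks (5,4): no

Answer: no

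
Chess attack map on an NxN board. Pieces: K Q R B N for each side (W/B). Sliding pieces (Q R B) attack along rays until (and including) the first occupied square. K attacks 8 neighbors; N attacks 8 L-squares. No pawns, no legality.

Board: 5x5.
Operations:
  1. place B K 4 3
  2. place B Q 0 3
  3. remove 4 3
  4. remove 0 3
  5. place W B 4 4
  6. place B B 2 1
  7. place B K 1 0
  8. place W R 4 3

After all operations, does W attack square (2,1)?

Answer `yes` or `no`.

Op 1: place BK@(4,3)
Op 2: place BQ@(0,3)
Op 3: remove (4,3)
Op 4: remove (0,3)
Op 5: place WB@(4,4)
Op 6: place BB@(2,1)
Op 7: place BK@(1,0)
Op 8: place WR@(4,3)
Per-piece attacks for W:
  WR@(4,3): attacks (4,4) (4,2) (4,1) (4,0) (3,3) (2,3) (1,3) (0,3) [ray(0,1) blocked at (4,4)]
  WB@(4,4): attacks (3,3) (2,2) (1,1) (0,0)
W attacks (2,1): no

Answer: no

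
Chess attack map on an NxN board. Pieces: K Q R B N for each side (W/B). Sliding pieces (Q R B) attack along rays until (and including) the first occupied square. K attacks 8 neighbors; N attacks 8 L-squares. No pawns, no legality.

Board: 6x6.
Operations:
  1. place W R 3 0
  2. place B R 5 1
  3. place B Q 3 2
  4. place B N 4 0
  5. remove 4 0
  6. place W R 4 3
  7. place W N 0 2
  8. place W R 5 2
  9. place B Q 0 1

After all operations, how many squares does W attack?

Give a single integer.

Op 1: place WR@(3,0)
Op 2: place BR@(5,1)
Op 3: place BQ@(3,2)
Op 4: place BN@(4,0)
Op 5: remove (4,0)
Op 6: place WR@(4,3)
Op 7: place WN@(0,2)
Op 8: place WR@(5,2)
Op 9: place BQ@(0,1)
Per-piece attacks for W:
  WN@(0,2): attacks (1,4) (2,3) (1,0) (2,1)
  WR@(3,0): attacks (3,1) (3,2) (4,0) (5,0) (2,0) (1,0) (0,0) [ray(0,1) blocked at (3,2)]
  WR@(4,3): attacks (4,4) (4,5) (4,2) (4,1) (4,0) (5,3) (3,3) (2,3) (1,3) (0,3)
  WR@(5,2): attacks (5,3) (5,4) (5,5) (5,1) (4,2) (3,2) [ray(0,-1) blocked at (5,1); ray(-1,0) blocked at (3,2)]
Union (21 distinct): (0,0) (0,3) (1,0) (1,3) (1,4) (2,0) (2,1) (2,3) (3,1) (3,2) (3,3) (4,0) (4,1) (4,2) (4,4) (4,5) (5,0) (5,1) (5,3) (5,4) (5,5)

Answer: 21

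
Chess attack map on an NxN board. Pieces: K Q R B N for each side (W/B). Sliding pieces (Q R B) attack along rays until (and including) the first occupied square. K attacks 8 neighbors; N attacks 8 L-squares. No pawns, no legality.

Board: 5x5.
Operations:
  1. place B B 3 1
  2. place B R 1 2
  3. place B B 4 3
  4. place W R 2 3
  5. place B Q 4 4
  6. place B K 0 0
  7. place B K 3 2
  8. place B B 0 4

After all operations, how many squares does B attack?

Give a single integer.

Op 1: place BB@(3,1)
Op 2: place BR@(1,2)
Op 3: place BB@(4,3)
Op 4: place WR@(2,3)
Op 5: place BQ@(4,4)
Op 6: place BK@(0,0)
Op 7: place BK@(3,2)
Op 8: place BB@(0,4)
Per-piece attacks for B:
  BK@(0,0): attacks (0,1) (1,0) (1,1)
  BB@(0,4): attacks (1,3) (2,2) (3,1) [ray(1,-1) blocked at (3,1)]
  BR@(1,2): attacks (1,3) (1,4) (1,1) (1,0) (2,2) (3,2) (0,2) [ray(1,0) blocked at (3,2)]
  BB@(3,1): attacks (4,2) (4,0) (2,2) (1,3) (0,4) (2,0) [ray(-1,1) blocked at (0,4)]
  BK@(3,2): attacks (3,3) (3,1) (4,2) (2,2) (4,3) (4,1) (2,3) (2,1)
  BB@(4,3): attacks (3,4) (3,2) [ray(-1,-1) blocked at (3,2)]
  BQ@(4,4): attacks (4,3) (3,4) (2,4) (1,4) (0,4) (3,3) (2,2) (1,1) (0,0) [ray(0,-1) blocked at (4,3); ray(-1,0) blocked at (0,4); ray(-1,-1) blocked at (0,0)]
Union (21 distinct): (0,0) (0,1) (0,2) (0,4) (1,0) (1,1) (1,3) (1,4) (2,0) (2,1) (2,2) (2,3) (2,4) (3,1) (3,2) (3,3) (3,4) (4,0) (4,1) (4,2) (4,3)

Answer: 21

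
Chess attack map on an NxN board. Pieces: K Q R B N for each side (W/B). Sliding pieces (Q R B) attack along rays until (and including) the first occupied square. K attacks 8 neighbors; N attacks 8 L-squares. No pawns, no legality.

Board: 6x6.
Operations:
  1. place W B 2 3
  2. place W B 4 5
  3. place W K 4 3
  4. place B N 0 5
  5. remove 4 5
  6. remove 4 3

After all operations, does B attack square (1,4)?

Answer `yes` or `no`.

Answer: no

Derivation:
Op 1: place WB@(2,3)
Op 2: place WB@(4,5)
Op 3: place WK@(4,3)
Op 4: place BN@(0,5)
Op 5: remove (4,5)
Op 6: remove (4,3)
Per-piece attacks for B:
  BN@(0,5): attacks (1,3) (2,4)
B attacks (1,4): no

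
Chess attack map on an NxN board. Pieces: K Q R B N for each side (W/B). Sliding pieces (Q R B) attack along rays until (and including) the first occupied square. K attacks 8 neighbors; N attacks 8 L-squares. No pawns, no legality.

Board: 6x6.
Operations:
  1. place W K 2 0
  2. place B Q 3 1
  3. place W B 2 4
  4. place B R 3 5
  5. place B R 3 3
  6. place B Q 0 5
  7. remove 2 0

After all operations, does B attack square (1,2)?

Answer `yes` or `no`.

Answer: no

Derivation:
Op 1: place WK@(2,0)
Op 2: place BQ@(3,1)
Op 3: place WB@(2,4)
Op 4: place BR@(3,5)
Op 5: place BR@(3,3)
Op 6: place BQ@(0,5)
Op 7: remove (2,0)
Per-piece attacks for B:
  BQ@(0,5): attacks (0,4) (0,3) (0,2) (0,1) (0,0) (1,5) (2,5) (3,5) (1,4) (2,3) (3,2) (4,1) (5,0) [ray(1,0) blocked at (3,5)]
  BQ@(3,1): attacks (3,2) (3,3) (3,0) (4,1) (5,1) (2,1) (1,1) (0,1) (4,2) (5,3) (4,0) (2,2) (1,3) (0,4) (2,0) [ray(0,1) blocked at (3,3)]
  BR@(3,3): attacks (3,4) (3,5) (3,2) (3,1) (4,3) (5,3) (2,3) (1,3) (0,3) [ray(0,1) blocked at (3,5); ray(0,-1) blocked at (3,1)]
  BR@(3,5): attacks (3,4) (3,3) (4,5) (5,5) (2,5) (1,5) (0,5) [ray(0,-1) blocked at (3,3); ray(-1,0) blocked at (0,5)]
B attacks (1,2): no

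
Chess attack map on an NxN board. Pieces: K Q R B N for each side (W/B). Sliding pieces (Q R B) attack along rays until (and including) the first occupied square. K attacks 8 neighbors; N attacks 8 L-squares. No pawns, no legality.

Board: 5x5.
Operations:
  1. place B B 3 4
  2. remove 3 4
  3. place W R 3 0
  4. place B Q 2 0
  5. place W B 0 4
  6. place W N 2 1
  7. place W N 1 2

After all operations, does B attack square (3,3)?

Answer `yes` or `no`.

Answer: no

Derivation:
Op 1: place BB@(3,4)
Op 2: remove (3,4)
Op 3: place WR@(3,0)
Op 4: place BQ@(2,0)
Op 5: place WB@(0,4)
Op 6: place WN@(2,1)
Op 7: place WN@(1,2)
Per-piece attacks for B:
  BQ@(2,0): attacks (2,1) (3,0) (1,0) (0,0) (3,1) (4,2) (1,1) (0,2) [ray(0,1) blocked at (2,1); ray(1,0) blocked at (3,0)]
B attacks (3,3): no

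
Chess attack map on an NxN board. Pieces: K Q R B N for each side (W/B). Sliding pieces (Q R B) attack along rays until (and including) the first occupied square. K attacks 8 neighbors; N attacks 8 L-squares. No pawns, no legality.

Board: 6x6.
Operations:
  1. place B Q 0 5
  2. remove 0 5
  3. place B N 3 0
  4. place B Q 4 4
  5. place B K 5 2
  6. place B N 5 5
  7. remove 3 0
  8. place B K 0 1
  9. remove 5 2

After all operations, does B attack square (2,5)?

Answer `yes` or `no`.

Op 1: place BQ@(0,5)
Op 2: remove (0,5)
Op 3: place BN@(3,0)
Op 4: place BQ@(4,4)
Op 5: place BK@(5,2)
Op 6: place BN@(5,5)
Op 7: remove (3,0)
Op 8: place BK@(0,1)
Op 9: remove (5,2)
Per-piece attacks for B:
  BK@(0,1): attacks (0,2) (0,0) (1,1) (1,2) (1,0)
  BQ@(4,4): attacks (4,5) (4,3) (4,2) (4,1) (4,0) (5,4) (3,4) (2,4) (1,4) (0,4) (5,5) (5,3) (3,5) (3,3) (2,2) (1,1) (0,0) [ray(1,1) blocked at (5,5)]
  BN@(5,5): attacks (4,3) (3,4)
B attacks (2,5): no

Answer: no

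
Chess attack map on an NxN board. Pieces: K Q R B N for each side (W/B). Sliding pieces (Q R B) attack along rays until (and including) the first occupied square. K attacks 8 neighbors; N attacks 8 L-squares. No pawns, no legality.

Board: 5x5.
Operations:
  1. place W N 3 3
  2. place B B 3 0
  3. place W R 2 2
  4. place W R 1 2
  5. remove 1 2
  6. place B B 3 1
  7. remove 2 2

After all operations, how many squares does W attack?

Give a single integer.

Op 1: place WN@(3,3)
Op 2: place BB@(3,0)
Op 3: place WR@(2,2)
Op 4: place WR@(1,2)
Op 5: remove (1,2)
Op 6: place BB@(3,1)
Op 7: remove (2,2)
Per-piece attacks for W:
  WN@(3,3): attacks (1,4) (4,1) (2,1) (1,2)
Union (4 distinct): (1,2) (1,4) (2,1) (4,1)

Answer: 4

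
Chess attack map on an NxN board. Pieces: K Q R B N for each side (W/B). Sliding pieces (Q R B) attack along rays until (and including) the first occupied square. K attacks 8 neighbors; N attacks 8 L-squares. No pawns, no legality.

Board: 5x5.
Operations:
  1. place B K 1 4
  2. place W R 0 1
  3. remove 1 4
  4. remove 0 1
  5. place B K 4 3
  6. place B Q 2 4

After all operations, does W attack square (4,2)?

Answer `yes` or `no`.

Op 1: place BK@(1,4)
Op 2: place WR@(0,1)
Op 3: remove (1,4)
Op 4: remove (0,1)
Op 5: place BK@(4,3)
Op 6: place BQ@(2,4)
Per-piece attacks for W:
W attacks (4,2): no

Answer: no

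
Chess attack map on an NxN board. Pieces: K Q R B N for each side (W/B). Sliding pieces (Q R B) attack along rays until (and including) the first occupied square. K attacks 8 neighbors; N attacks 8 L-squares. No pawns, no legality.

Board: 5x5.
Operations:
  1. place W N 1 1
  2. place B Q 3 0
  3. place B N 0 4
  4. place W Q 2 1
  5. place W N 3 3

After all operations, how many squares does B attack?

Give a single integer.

Op 1: place WN@(1,1)
Op 2: place BQ@(3,0)
Op 3: place BN@(0,4)
Op 4: place WQ@(2,1)
Op 5: place WN@(3,3)
Per-piece attacks for B:
  BN@(0,4): attacks (1,2) (2,3)
  BQ@(3,0): attacks (3,1) (3,2) (3,3) (4,0) (2,0) (1,0) (0,0) (4,1) (2,1) [ray(0,1) blocked at (3,3); ray(-1,1) blocked at (2,1)]
Union (11 distinct): (0,0) (1,0) (1,2) (2,0) (2,1) (2,3) (3,1) (3,2) (3,3) (4,0) (4,1)

Answer: 11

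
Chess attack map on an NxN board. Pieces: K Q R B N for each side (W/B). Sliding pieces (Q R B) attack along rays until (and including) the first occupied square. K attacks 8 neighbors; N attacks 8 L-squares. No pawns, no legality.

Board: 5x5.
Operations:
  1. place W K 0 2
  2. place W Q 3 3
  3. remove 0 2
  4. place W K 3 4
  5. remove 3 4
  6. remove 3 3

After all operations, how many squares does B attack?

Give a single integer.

Op 1: place WK@(0,2)
Op 2: place WQ@(3,3)
Op 3: remove (0,2)
Op 4: place WK@(3,4)
Op 5: remove (3,4)
Op 6: remove (3,3)
Per-piece attacks for B:
Union (0 distinct): (none)

Answer: 0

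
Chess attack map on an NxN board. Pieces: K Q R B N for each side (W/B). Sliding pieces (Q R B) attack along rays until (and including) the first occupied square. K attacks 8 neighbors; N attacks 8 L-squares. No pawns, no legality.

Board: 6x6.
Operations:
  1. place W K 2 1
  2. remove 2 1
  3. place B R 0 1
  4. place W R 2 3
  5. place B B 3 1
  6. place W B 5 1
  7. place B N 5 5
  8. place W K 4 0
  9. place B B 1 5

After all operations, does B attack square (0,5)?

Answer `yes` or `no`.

Op 1: place WK@(2,1)
Op 2: remove (2,1)
Op 3: place BR@(0,1)
Op 4: place WR@(2,3)
Op 5: place BB@(3,1)
Op 6: place WB@(5,1)
Op 7: place BN@(5,5)
Op 8: place WK@(4,0)
Op 9: place BB@(1,5)
Per-piece attacks for B:
  BR@(0,1): attacks (0,2) (0,3) (0,4) (0,5) (0,0) (1,1) (2,1) (3,1) [ray(1,0) blocked at (3,1)]
  BB@(1,5): attacks (2,4) (3,3) (4,2) (5,1) (0,4) [ray(1,-1) blocked at (5,1)]
  BB@(3,1): attacks (4,2) (5,3) (4,0) (2,2) (1,3) (0,4) (2,0) [ray(1,-1) blocked at (4,0)]
  BN@(5,5): attacks (4,3) (3,4)
B attacks (0,5): yes

Answer: yes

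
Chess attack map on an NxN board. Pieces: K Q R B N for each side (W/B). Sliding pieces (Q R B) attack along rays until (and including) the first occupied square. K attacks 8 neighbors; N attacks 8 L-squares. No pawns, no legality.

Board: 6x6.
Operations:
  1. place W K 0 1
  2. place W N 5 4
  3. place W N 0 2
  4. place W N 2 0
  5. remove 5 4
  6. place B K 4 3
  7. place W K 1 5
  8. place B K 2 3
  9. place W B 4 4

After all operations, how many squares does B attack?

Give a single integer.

Answer: 13

Derivation:
Op 1: place WK@(0,1)
Op 2: place WN@(5,4)
Op 3: place WN@(0,2)
Op 4: place WN@(2,0)
Op 5: remove (5,4)
Op 6: place BK@(4,3)
Op 7: place WK@(1,5)
Op 8: place BK@(2,3)
Op 9: place WB@(4,4)
Per-piece attacks for B:
  BK@(2,3): attacks (2,4) (2,2) (3,3) (1,3) (3,4) (3,2) (1,4) (1,2)
  BK@(4,3): attacks (4,4) (4,2) (5,3) (3,3) (5,4) (5,2) (3,4) (3,2)
Union (13 distinct): (1,2) (1,3) (1,4) (2,2) (2,4) (3,2) (3,3) (3,4) (4,2) (4,4) (5,2) (5,3) (5,4)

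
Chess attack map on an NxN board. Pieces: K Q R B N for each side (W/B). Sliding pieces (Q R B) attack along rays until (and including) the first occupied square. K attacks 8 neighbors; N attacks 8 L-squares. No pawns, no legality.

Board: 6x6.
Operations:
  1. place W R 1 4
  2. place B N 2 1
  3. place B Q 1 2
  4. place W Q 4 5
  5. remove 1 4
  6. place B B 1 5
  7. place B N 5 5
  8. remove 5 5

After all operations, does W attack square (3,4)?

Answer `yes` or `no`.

Op 1: place WR@(1,4)
Op 2: place BN@(2,1)
Op 3: place BQ@(1,2)
Op 4: place WQ@(4,5)
Op 5: remove (1,4)
Op 6: place BB@(1,5)
Op 7: place BN@(5,5)
Op 8: remove (5,5)
Per-piece attacks for W:
  WQ@(4,5): attacks (4,4) (4,3) (4,2) (4,1) (4,0) (5,5) (3,5) (2,5) (1,5) (5,4) (3,4) (2,3) (1,2) [ray(-1,0) blocked at (1,5); ray(-1,-1) blocked at (1,2)]
W attacks (3,4): yes

Answer: yes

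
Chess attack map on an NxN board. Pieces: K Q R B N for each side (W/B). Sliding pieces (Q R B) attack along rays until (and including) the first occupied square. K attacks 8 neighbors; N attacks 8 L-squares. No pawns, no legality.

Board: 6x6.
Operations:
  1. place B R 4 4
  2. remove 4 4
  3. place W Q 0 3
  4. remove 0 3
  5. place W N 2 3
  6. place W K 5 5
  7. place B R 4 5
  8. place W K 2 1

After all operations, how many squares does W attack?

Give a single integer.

Op 1: place BR@(4,4)
Op 2: remove (4,4)
Op 3: place WQ@(0,3)
Op 4: remove (0,3)
Op 5: place WN@(2,3)
Op 6: place WK@(5,5)
Op 7: place BR@(4,5)
Op 8: place WK@(2,1)
Per-piece attacks for W:
  WK@(2,1): attacks (2,2) (2,0) (3,1) (1,1) (3,2) (3,0) (1,2) (1,0)
  WN@(2,3): attacks (3,5) (4,4) (1,5) (0,4) (3,1) (4,2) (1,1) (0,2)
  WK@(5,5): attacks (5,4) (4,5) (4,4)
Union (16 distinct): (0,2) (0,4) (1,0) (1,1) (1,2) (1,5) (2,0) (2,2) (3,0) (3,1) (3,2) (3,5) (4,2) (4,4) (4,5) (5,4)

Answer: 16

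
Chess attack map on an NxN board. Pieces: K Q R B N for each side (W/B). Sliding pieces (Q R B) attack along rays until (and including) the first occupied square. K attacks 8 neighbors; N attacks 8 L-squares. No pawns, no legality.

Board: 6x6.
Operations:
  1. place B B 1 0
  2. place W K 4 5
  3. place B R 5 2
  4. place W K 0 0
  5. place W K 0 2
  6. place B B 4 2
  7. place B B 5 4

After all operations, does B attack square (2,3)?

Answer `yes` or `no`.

Op 1: place BB@(1,0)
Op 2: place WK@(4,5)
Op 3: place BR@(5,2)
Op 4: place WK@(0,0)
Op 5: place WK@(0,2)
Op 6: place BB@(4,2)
Op 7: place BB@(5,4)
Per-piece attacks for B:
  BB@(1,0): attacks (2,1) (3,2) (4,3) (5,4) (0,1) [ray(1,1) blocked at (5,4)]
  BB@(4,2): attacks (5,3) (5,1) (3,3) (2,4) (1,5) (3,1) (2,0)
  BR@(5,2): attacks (5,3) (5,4) (5,1) (5,0) (4,2) [ray(0,1) blocked at (5,4); ray(-1,0) blocked at (4,2)]
  BB@(5,4): attacks (4,5) (4,3) (3,2) (2,1) (1,0) [ray(-1,1) blocked at (4,5); ray(-1,-1) blocked at (1,0)]
B attacks (2,3): no

Answer: no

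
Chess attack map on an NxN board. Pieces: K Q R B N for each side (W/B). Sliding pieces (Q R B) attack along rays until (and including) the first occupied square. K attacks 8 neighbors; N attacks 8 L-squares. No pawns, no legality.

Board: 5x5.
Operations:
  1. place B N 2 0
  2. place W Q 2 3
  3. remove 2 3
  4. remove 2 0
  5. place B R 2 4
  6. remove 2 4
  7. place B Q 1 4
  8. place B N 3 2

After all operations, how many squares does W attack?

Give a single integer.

Answer: 0

Derivation:
Op 1: place BN@(2,0)
Op 2: place WQ@(2,3)
Op 3: remove (2,3)
Op 4: remove (2,0)
Op 5: place BR@(2,4)
Op 6: remove (2,4)
Op 7: place BQ@(1,4)
Op 8: place BN@(3,2)
Per-piece attacks for W:
Union (0 distinct): (none)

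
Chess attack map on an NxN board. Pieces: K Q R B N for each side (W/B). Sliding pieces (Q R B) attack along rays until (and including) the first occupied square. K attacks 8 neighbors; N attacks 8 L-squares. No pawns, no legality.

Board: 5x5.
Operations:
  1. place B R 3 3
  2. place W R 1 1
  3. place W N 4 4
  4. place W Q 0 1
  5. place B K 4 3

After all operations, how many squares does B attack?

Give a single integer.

Op 1: place BR@(3,3)
Op 2: place WR@(1,1)
Op 3: place WN@(4,4)
Op 4: place WQ@(0,1)
Op 5: place BK@(4,3)
Per-piece attacks for B:
  BR@(3,3): attacks (3,4) (3,2) (3,1) (3,0) (4,3) (2,3) (1,3) (0,3) [ray(1,0) blocked at (4,3)]
  BK@(4,3): attacks (4,4) (4,2) (3,3) (3,4) (3,2)
Union (11 distinct): (0,3) (1,3) (2,3) (3,0) (3,1) (3,2) (3,3) (3,4) (4,2) (4,3) (4,4)

Answer: 11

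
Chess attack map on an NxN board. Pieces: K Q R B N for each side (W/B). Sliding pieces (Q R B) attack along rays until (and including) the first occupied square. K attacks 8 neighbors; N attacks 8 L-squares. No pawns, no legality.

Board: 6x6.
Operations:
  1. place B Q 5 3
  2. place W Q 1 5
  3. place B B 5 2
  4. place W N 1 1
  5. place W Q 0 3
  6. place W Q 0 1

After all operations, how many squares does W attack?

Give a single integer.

Op 1: place BQ@(5,3)
Op 2: place WQ@(1,5)
Op 3: place BB@(5,2)
Op 4: place WN@(1,1)
Op 5: place WQ@(0,3)
Op 6: place WQ@(0,1)
Per-piece attacks for W:
  WQ@(0,1): attacks (0,2) (0,3) (0,0) (1,1) (1,2) (2,3) (3,4) (4,5) (1,0) [ray(0,1) blocked at (0,3); ray(1,0) blocked at (1,1)]
  WQ@(0,3): attacks (0,4) (0,5) (0,2) (0,1) (1,3) (2,3) (3,3) (4,3) (5,3) (1,4) (2,5) (1,2) (2,1) (3,0) [ray(0,-1) blocked at (0,1); ray(1,0) blocked at (5,3)]
  WN@(1,1): attacks (2,3) (3,2) (0,3) (3,0)
  WQ@(1,5): attacks (1,4) (1,3) (1,2) (1,1) (2,5) (3,5) (4,5) (5,5) (0,5) (2,4) (3,3) (4,2) (5,1) (0,4) [ray(0,-1) blocked at (1,1)]
Union (26 distinct): (0,0) (0,1) (0,2) (0,3) (0,4) (0,5) (1,0) (1,1) (1,2) (1,3) (1,4) (2,1) (2,3) (2,4) (2,5) (3,0) (3,2) (3,3) (3,4) (3,5) (4,2) (4,3) (4,5) (5,1) (5,3) (5,5)

Answer: 26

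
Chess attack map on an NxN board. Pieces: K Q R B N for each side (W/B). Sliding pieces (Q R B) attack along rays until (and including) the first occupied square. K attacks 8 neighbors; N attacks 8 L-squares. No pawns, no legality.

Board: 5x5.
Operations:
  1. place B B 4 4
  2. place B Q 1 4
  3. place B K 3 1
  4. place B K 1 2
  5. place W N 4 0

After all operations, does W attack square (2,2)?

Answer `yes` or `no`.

Answer: no

Derivation:
Op 1: place BB@(4,4)
Op 2: place BQ@(1,4)
Op 3: place BK@(3,1)
Op 4: place BK@(1,2)
Op 5: place WN@(4,0)
Per-piece attacks for W:
  WN@(4,0): attacks (3,2) (2,1)
W attacks (2,2): no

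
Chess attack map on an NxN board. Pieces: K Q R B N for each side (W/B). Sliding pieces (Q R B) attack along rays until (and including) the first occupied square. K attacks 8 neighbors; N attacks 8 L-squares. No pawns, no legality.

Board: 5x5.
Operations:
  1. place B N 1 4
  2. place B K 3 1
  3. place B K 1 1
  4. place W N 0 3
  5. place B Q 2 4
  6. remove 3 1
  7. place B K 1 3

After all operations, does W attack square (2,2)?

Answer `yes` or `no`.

Op 1: place BN@(1,4)
Op 2: place BK@(3,1)
Op 3: place BK@(1,1)
Op 4: place WN@(0,3)
Op 5: place BQ@(2,4)
Op 6: remove (3,1)
Op 7: place BK@(1,3)
Per-piece attacks for W:
  WN@(0,3): attacks (2,4) (1,1) (2,2)
W attacks (2,2): yes

Answer: yes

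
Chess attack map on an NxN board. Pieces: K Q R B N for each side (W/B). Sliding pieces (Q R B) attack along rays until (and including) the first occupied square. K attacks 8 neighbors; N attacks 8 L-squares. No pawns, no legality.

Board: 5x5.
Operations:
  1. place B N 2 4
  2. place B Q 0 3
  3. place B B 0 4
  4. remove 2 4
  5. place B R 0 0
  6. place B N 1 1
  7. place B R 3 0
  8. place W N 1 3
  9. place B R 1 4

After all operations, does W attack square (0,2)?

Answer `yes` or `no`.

Answer: no

Derivation:
Op 1: place BN@(2,4)
Op 2: place BQ@(0,3)
Op 3: place BB@(0,4)
Op 4: remove (2,4)
Op 5: place BR@(0,0)
Op 6: place BN@(1,1)
Op 7: place BR@(3,0)
Op 8: place WN@(1,3)
Op 9: place BR@(1,4)
Per-piece attacks for W:
  WN@(1,3): attacks (3,4) (2,1) (3,2) (0,1)
W attacks (0,2): no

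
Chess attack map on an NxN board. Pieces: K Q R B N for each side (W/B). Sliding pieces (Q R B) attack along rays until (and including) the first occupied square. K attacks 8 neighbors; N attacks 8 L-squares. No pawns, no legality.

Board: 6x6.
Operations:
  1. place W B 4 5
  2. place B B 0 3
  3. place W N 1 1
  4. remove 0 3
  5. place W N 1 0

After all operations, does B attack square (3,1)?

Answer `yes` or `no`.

Op 1: place WB@(4,5)
Op 2: place BB@(0,3)
Op 3: place WN@(1,1)
Op 4: remove (0,3)
Op 5: place WN@(1,0)
Per-piece attacks for B:
B attacks (3,1): no

Answer: no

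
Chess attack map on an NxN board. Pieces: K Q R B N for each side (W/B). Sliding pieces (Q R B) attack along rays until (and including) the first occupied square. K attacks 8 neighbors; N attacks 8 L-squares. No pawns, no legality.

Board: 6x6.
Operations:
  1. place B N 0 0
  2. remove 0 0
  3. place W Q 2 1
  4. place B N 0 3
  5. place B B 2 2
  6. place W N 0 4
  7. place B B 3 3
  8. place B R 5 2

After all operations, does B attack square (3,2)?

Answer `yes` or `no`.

Answer: yes

Derivation:
Op 1: place BN@(0,0)
Op 2: remove (0,0)
Op 3: place WQ@(2,1)
Op 4: place BN@(0,3)
Op 5: place BB@(2,2)
Op 6: place WN@(0,4)
Op 7: place BB@(3,3)
Op 8: place BR@(5,2)
Per-piece attacks for B:
  BN@(0,3): attacks (1,5) (2,4) (1,1) (2,2)
  BB@(2,2): attacks (3,3) (3,1) (4,0) (1,3) (0,4) (1,1) (0,0) [ray(1,1) blocked at (3,3); ray(-1,1) blocked at (0,4)]
  BB@(3,3): attacks (4,4) (5,5) (4,2) (5,1) (2,4) (1,5) (2,2) [ray(-1,-1) blocked at (2,2)]
  BR@(5,2): attacks (5,3) (5,4) (5,5) (5,1) (5,0) (4,2) (3,2) (2,2) [ray(-1,0) blocked at (2,2)]
B attacks (3,2): yes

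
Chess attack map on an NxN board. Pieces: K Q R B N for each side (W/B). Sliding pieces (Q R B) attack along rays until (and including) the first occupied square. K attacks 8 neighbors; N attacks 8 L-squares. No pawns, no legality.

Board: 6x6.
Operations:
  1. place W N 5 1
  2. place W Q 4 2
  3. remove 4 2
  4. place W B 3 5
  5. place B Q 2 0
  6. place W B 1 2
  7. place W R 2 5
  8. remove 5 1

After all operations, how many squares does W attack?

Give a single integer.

Op 1: place WN@(5,1)
Op 2: place WQ@(4,2)
Op 3: remove (4,2)
Op 4: place WB@(3,5)
Op 5: place BQ@(2,0)
Op 6: place WB@(1,2)
Op 7: place WR@(2,5)
Op 8: remove (5,1)
Per-piece attacks for W:
  WB@(1,2): attacks (2,3) (3,4) (4,5) (2,1) (3,0) (0,3) (0,1)
  WR@(2,5): attacks (2,4) (2,3) (2,2) (2,1) (2,0) (3,5) (1,5) (0,5) [ray(0,-1) blocked at (2,0); ray(1,0) blocked at (3,5)]
  WB@(3,5): attacks (4,4) (5,3) (2,4) (1,3) (0,2)
Union (17 distinct): (0,1) (0,2) (0,3) (0,5) (1,3) (1,5) (2,0) (2,1) (2,2) (2,3) (2,4) (3,0) (3,4) (3,5) (4,4) (4,5) (5,3)

Answer: 17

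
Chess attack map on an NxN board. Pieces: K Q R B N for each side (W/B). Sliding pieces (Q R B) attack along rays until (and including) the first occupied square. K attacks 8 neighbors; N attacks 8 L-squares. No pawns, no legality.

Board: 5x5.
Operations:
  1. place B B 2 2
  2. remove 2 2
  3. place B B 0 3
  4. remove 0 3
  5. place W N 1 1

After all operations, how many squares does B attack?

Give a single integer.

Answer: 0

Derivation:
Op 1: place BB@(2,2)
Op 2: remove (2,2)
Op 3: place BB@(0,3)
Op 4: remove (0,3)
Op 5: place WN@(1,1)
Per-piece attacks for B:
Union (0 distinct): (none)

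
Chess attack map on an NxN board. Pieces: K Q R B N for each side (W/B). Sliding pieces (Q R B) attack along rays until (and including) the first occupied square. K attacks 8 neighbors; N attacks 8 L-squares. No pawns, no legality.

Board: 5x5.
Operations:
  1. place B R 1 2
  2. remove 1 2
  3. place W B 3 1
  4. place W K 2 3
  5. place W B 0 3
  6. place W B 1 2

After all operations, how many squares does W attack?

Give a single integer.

Op 1: place BR@(1,2)
Op 2: remove (1,2)
Op 3: place WB@(3,1)
Op 4: place WK@(2,3)
Op 5: place WB@(0,3)
Op 6: place WB@(1,2)
Per-piece attacks for W:
  WB@(0,3): attacks (1,4) (1,2) [ray(1,-1) blocked at (1,2)]
  WB@(1,2): attacks (2,3) (2,1) (3,0) (0,3) (0,1) [ray(1,1) blocked at (2,3); ray(-1,1) blocked at (0,3)]
  WK@(2,3): attacks (2,4) (2,2) (3,3) (1,3) (3,4) (3,2) (1,4) (1,2)
  WB@(3,1): attacks (4,2) (4,0) (2,2) (1,3) (0,4) (2,0)
Union (17 distinct): (0,1) (0,3) (0,4) (1,2) (1,3) (1,4) (2,0) (2,1) (2,2) (2,3) (2,4) (3,0) (3,2) (3,3) (3,4) (4,0) (4,2)

Answer: 17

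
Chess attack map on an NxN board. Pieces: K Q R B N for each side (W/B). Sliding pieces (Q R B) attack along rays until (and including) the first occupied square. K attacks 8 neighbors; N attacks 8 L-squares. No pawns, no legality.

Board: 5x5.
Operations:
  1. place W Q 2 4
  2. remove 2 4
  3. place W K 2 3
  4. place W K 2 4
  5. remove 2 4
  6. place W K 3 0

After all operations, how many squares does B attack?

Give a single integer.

Op 1: place WQ@(2,4)
Op 2: remove (2,4)
Op 3: place WK@(2,3)
Op 4: place WK@(2,4)
Op 5: remove (2,4)
Op 6: place WK@(3,0)
Per-piece attacks for B:
Union (0 distinct): (none)

Answer: 0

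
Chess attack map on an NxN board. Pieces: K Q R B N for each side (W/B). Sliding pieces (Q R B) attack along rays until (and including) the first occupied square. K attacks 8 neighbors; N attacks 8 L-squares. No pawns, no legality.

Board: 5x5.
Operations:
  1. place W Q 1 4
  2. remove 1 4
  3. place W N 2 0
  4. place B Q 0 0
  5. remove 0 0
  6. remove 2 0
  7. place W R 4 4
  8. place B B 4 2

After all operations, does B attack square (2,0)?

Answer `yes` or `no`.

Op 1: place WQ@(1,4)
Op 2: remove (1,4)
Op 3: place WN@(2,0)
Op 4: place BQ@(0,0)
Op 5: remove (0,0)
Op 6: remove (2,0)
Op 7: place WR@(4,4)
Op 8: place BB@(4,2)
Per-piece attacks for B:
  BB@(4,2): attacks (3,3) (2,4) (3,1) (2,0)
B attacks (2,0): yes

Answer: yes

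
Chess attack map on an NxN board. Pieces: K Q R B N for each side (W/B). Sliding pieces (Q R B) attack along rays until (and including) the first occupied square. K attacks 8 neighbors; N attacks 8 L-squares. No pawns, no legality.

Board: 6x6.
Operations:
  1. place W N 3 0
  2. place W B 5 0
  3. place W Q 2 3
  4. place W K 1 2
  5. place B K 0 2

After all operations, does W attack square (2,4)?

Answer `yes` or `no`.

Answer: yes

Derivation:
Op 1: place WN@(3,0)
Op 2: place WB@(5,0)
Op 3: place WQ@(2,3)
Op 4: place WK@(1,2)
Op 5: place BK@(0,2)
Per-piece attacks for W:
  WK@(1,2): attacks (1,3) (1,1) (2,2) (0,2) (2,3) (2,1) (0,3) (0,1)
  WQ@(2,3): attacks (2,4) (2,5) (2,2) (2,1) (2,0) (3,3) (4,3) (5,3) (1,3) (0,3) (3,4) (4,5) (3,2) (4,1) (5,0) (1,4) (0,5) (1,2) [ray(1,-1) blocked at (5,0); ray(-1,-1) blocked at (1,2)]
  WN@(3,0): attacks (4,2) (5,1) (2,2) (1,1)
  WB@(5,0): attacks (4,1) (3,2) (2,3) [ray(-1,1) blocked at (2,3)]
W attacks (2,4): yes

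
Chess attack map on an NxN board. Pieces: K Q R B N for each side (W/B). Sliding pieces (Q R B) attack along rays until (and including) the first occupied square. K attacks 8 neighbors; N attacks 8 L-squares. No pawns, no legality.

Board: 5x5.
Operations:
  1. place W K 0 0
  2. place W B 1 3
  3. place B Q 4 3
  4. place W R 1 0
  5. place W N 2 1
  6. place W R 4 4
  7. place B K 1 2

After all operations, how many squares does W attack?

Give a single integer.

Answer: 19

Derivation:
Op 1: place WK@(0,0)
Op 2: place WB@(1,3)
Op 3: place BQ@(4,3)
Op 4: place WR@(1,0)
Op 5: place WN@(2,1)
Op 6: place WR@(4,4)
Op 7: place BK@(1,2)
Per-piece attacks for W:
  WK@(0,0): attacks (0,1) (1,0) (1,1)
  WR@(1,0): attacks (1,1) (1,2) (2,0) (3,0) (4,0) (0,0) [ray(0,1) blocked at (1,2); ray(-1,0) blocked at (0,0)]
  WB@(1,3): attacks (2,4) (2,2) (3,1) (4,0) (0,4) (0,2)
  WN@(2,1): attacks (3,3) (4,2) (1,3) (0,2) (4,0) (0,0)
  WR@(4,4): attacks (4,3) (3,4) (2,4) (1,4) (0,4) [ray(0,-1) blocked at (4,3)]
Union (19 distinct): (0,0) (0,1) (0,2) (0,4) (1,0) (1,1) (1,2) (1,3) (1,4) (2,0) (2,2) (2,4) (3,0) (3,1) (3,3) (3,4) (4,0) (4,2) (4,3)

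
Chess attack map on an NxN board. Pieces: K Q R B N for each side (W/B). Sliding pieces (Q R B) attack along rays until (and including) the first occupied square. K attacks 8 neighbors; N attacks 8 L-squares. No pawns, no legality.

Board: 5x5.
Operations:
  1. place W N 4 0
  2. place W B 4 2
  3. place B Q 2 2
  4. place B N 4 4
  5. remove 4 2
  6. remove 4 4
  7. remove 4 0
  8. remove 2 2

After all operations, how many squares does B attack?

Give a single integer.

Op 1: place WN@(4,0)
Op 2: place WB@(4,2)
Op 3: place BQ@(2,2)
Op 4: place BN@(4,4)
Op 5: remove (4,2)
Op 6: remove (4,4)
Op 7: remove (4,0)
Op 8: remove (2,2)
Per-piece attacks for B:
Union (0 distinct): (none)

Answer: 0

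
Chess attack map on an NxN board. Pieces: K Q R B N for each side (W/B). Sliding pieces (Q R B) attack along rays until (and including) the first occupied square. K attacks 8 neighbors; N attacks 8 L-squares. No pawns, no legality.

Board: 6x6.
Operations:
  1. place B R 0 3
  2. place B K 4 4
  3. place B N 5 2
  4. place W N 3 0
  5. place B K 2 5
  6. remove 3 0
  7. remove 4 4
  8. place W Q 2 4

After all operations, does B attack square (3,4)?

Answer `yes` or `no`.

Op 1: place BR@(0,3)
Op 2: place BK@(4,4)
Op 3: place BN@(5,2)
Op 4: place WN@(3,0)
Op 5: place BK@(2,5)
Op 6: remove (3,0)
Op 7: remove (4,4)
Op 8: place WQ@(2,4)
Per-piece attacks for B:
  BR@(0,3): attacks (0,4) (0,5) (0,2) (0,1) (0,0) (1,3) (2,3) (3,3) (4,3) (5,3)
  BK@(2,5): attacks (2,4) (3,5) (1,5) (3,4) (1,4)
  BN@(5,2): attacks (4,4) (3,3) (4,0) (3,1)
B attacks (3,4): yes

Answer: yes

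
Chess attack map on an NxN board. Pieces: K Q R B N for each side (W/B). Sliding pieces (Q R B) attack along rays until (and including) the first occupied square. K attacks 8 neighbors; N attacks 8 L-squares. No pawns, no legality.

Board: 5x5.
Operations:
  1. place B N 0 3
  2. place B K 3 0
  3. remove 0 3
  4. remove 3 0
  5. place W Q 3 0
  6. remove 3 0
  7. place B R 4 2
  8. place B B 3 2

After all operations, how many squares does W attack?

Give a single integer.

Op 1: place BN@(0,3)
Op 2: place BK@(3,0)
Op 3: remove (0,3)
Op 4: remove (3,0)
Op 5: place WQ@(3,0)
Op 6: remove (3,0)
Op 7: place BR@(4,2)
Op 8: place BB@(3,2)
Per-piece attacks for W:
Union (0 distinct): (none)

Answer: 0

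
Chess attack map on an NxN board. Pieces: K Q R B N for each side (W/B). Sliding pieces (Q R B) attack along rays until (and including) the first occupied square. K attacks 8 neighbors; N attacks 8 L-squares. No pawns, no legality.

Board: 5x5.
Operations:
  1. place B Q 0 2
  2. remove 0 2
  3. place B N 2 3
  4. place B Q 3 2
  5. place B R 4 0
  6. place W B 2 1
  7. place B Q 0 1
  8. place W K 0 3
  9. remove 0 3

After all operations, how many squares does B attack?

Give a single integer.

Op 1: place BQ@(0,2)
Op 2: remove (0,2)
Op 3: place BN@(2,3)
Op 4: place BQ@(3,2)
Op 5: place BR@(4,0)
Op 6: place WB@(2,1)
Op 7: place BQ@(0,1)
Op 8: place WK@(0,3)
Op 9: remove (0,3)
Per-piece attacks for B:
  BQ@(0,1): attacks (0,2) (0,3) (0,4) (0,0) (1,1) (2,1) (1,2) (2,3) (1,0) [ray(1,0) blocked at (2,1); ray(1,1) blocked at (2,3)]
  BN@(2,3): attacks (4,4) (0,4) (3,1) (4,2) (1,1) (0,2)
  BQ@(3,2): attacks (3,3) (3,4) (3,1) (3,0) (4,2) (2,2) (1,2) (0,2) (4,3) (4,1) (2,3) (2,1) [ray(-1,1) blocked at (2,3); ray(-1,-1) blocked at (2,1)]
  BR@(4,0): attacks (4,1) (4,2) (4,3) (4,4) (3,0) (2,0) (1,0) (0,0)
Union (19 distinct): (0,0) (0,2) (0,3) (0,4) (1,0) (1,1) (1,2) (2,0) (2,1) (2,2) (2,3) (3,0) (3,1) (3,3) (3,4) (4,1) (4,2) (4,3) (4,4)

Answer: 19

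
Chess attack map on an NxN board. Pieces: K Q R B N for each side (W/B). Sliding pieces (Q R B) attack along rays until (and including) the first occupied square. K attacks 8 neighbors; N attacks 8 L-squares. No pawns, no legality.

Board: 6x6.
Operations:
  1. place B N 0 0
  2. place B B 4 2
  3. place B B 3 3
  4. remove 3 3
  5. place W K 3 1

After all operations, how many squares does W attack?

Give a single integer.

Op 1: place BN@(0,0)
Op 2: place BB@(4,2)
Op 3: place BB@(3,3)
Op 4: remove (3,3)
Op 5: place WK@(3,1)
Per-piece attacks for W:
  WK@(3,1): attacks (3,2) (3,0) (4,1) (2,1) (4,2) (4,0) (2,2) (2,0)
Union (8 distinct): (2,0) (2,1) (2,2) (3,0) (3,2) (4,0) (4,1) (4,2)

Answer: 8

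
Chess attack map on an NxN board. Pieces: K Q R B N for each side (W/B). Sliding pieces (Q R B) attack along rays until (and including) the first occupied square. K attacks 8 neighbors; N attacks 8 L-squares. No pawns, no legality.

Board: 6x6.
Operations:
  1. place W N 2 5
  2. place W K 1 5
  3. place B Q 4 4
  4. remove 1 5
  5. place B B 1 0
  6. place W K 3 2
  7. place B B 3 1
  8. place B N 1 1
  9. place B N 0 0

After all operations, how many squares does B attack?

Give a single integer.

Op 1: place WN@(2,5)
Op 2: place WK@(1,5)
Op 3: place BQ@(4,4)
Op 4: remove (1,5)
Op 5: place BB@(1,0)
Op 6: place WK@(3,2)
Op 7: place BB@(3,1)
Op 8: place BN@(1,1)
Op 9: place BN@(0,0)
Per-piece attacks for B:
  BN@(0,0): attacks (1,2) (2,1)
  BB@(1,0): attacks (2,1) (3,2) (0,1) [ray(1,1) blocked at (3,2)]
  BN@(1,1): attacks (2,3) (3,2) (0,3) (3,0)
  BB@(3,1): attacks (4,2) (5,3) (4,0) (2,2) (1,3) (0,4) (2,0)
  BQ@(4,4): attacks (4,5) (4,3) (4,2) (4,1) (4,0) (5,4) (3,4) (2,4) (1,4) (0,4) (5,5) (5,3) (3,5) (3,3) (2,2) (1,1) [ray(-1,-1) blocked at (1,1)]
Union (25 distinct): (0,1) (0,3) (0,4) (1,1) (1,2) (1,3) (1,4) (2,0) (2,1) (2,2) (2,3) (2,4) (3,0) (3,2) (3,3) (3,4) (3,5) (4,0) (4,1) (4,2) (4,3) (4,5) (5,3) (5,4) (5,5)

Answer: 25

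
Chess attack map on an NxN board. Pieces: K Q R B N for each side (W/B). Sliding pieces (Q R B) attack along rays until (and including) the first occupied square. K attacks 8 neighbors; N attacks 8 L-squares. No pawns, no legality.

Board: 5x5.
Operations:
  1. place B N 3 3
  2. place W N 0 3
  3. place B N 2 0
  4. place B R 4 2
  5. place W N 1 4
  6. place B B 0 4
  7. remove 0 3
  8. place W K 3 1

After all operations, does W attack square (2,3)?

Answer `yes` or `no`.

Op 1: place BN@(3,3)
Op 2: place WN@(0,3)
Op 3: place BN@(2,0)
Op 4: place BR@(4,2)
Op 5: place WN@(1,4)
Op 6: place BB@(0,4)
Op 7: remove (0,3)
Op 8: place WK@(3,1)
Per-piece attacks for W:
  WN@(1,4): attacks (2,2) (3,3) (0,2)
  WK@(3,1): attacks (3,2) (3,0) (4,1) (2,1) (4,2) (4,0) (2,2) (2,0)
W attacks (2,3): no

Answer: no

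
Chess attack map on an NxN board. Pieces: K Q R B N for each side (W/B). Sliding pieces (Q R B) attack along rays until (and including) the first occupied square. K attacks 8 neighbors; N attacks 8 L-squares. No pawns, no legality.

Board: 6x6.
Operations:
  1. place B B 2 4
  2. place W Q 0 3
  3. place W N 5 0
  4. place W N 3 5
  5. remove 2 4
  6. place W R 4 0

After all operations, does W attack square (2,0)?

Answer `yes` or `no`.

Answer: yes

Derivation:
Op 1: place BB@(2,4)
Op 2: place WQ@(0,3)
Op 3: place WN@(5,0)
Op 4: place WN@(3,5)
Op 5: remove (2,4)
Op 6: place WR@(4,0)
Per-piece attacks for W:
  WQ@(0,3): attacks (0,4) (0,5) (0,2) (0,1) (0,0) (1,3) (2,3) (3,3) (4,3) (5,3) (1,4) (2,5) (1,2) (2,1) (3,0)
  WN@(3,5): attacks (4,3) (5,4) (2,3) (1,4)
  WR@(4,0): attacks (4,1) (4,2) (4,3) (4,4) (4,5) (5,0) (3,0) (2,0) (1,0) (0,0) [ray(1,0) blocked at (5,0)]
  WN@(5,0): attacks (4,2) (3,1)
W attacks (2,0): yes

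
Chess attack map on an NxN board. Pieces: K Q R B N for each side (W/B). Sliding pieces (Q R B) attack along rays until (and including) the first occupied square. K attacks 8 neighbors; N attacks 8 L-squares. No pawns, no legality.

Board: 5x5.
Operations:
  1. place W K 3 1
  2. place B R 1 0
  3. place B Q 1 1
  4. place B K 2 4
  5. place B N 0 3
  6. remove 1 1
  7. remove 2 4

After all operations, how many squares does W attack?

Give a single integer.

Answer: 8

Derivation:
Op 1: place WK@(3,1)
Op 2: place BR@(1,0)
Op 3: place BQ@(1,1)
Op 4: place BK@(2,4)
Op 5: place BN@(0,3)
Op 6: remove (1,1)
Op 7: remove (2,4)
Per-piece attacks for W:
  WK@(3,1): attacks (3,2) (3,0) (4,1) (2,1) (4,2) (4,0) (2,2) (2,0)
Union (8 distinct): (2,0) (2,1) (2,2) (3,0) (3,2) (4,0) (4,1) (4,2)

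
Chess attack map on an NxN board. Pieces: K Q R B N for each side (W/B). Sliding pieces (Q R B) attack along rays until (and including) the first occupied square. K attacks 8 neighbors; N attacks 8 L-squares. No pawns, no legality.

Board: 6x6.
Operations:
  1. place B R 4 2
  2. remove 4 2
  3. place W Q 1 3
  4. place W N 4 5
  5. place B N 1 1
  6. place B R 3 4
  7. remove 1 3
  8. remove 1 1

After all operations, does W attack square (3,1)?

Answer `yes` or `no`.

Op 1: place BR@(4,2)
Op 2: remove (4,2)
Op 3: place WQ@(1,3)
Op 4: place WN@(4,5)
Op 5: place BN@(1,1)
Op 6: place BR@(3,4)
Op 7: remove (1,3)
Op 8: remove (1,1)
Per-piece attacks for W:
  WN@(4,5): attacks (5,3) (3,3) (2,4)
W attacks (3,1): no

Answer: no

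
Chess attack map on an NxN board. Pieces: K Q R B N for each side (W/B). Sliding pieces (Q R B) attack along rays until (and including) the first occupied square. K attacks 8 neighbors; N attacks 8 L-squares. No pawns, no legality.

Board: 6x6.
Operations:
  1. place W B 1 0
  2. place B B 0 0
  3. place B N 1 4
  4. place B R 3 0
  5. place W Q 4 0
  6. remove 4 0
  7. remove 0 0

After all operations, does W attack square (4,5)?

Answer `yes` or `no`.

Op 1: place WB@(1,0)
Op 2: place BB@(0,0)
Op 3: place BN@(1,4)
Op 4: place BR@(3,0)
Op 5: place WQ@(4,0)
Op 6: remove (4,0)
Op 7: remove (0,0)
Per-piece attacks for W:
  WB@(1,0): attacks (2,1) (3,2) (4,3) (5,4) (0,1)
W attacks (4,5): no

Answer: no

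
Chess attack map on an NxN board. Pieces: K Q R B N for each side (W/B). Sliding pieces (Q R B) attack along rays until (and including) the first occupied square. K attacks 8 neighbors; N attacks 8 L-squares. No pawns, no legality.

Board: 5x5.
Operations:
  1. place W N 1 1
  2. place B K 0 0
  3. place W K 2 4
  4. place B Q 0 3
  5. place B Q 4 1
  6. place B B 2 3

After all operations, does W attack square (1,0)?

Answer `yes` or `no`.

Answer: no

Derivation:
Op 1: place WN@(1,1)
Op 2: place BK@(0,0)
Op 3: place WK@(2,4)
Op 4: place BQ@(0,3)
Op 5: place BQ@(4,1)
Op 6: place BB@(2,3)
Per-piece attacks for W:
  WN@(1,1): attacks (2,3) (3,2) (0,3) (3,0)
  WK@(2,4): attacks (2,3) (3,4) (1,4) (3,3) (1,3)
W attacks (1,0): no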